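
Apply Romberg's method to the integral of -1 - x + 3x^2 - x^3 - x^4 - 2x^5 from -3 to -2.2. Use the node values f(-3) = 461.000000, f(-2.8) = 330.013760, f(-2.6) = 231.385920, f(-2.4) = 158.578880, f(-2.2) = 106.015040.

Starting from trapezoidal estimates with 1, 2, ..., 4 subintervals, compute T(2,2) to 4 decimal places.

T(0,0) (trapezoid, 1 panel, h=0.8000): 226.806016
T(1,0) (trapezoid, 2 panels, h=0.4000): 205.957376
T(2,0) (trapezoid, 4 panels, h=0.2000): 200.697216
T(1,1) = 205.957376 + (205.957376 − 226.806016)/3 = 199.007829
T(2,1) = 200.697216 + (200.697216 − 205.957376)/3 = 198.943829
T(2,2) = 198.943829 + (198.943829 − 199.007829)/15 = 198.939562

198.9396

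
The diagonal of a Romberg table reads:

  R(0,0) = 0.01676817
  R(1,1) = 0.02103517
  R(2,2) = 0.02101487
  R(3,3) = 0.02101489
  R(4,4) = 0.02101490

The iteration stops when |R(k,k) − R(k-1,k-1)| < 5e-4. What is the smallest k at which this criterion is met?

k = 2

|R(1,1) − R(0,0)| = 0.00426700 ≥ 5e-4
|R(2,2) − R(1,1)| = 0.00002030 < 5e-4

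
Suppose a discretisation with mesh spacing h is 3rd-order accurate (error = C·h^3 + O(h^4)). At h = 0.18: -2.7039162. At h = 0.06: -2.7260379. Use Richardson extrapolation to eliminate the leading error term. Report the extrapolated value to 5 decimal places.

Extrapolated value = (27·A(h/3) − A(h)) / (27 − 1)
= (27·(-2.7260379) − (-2.7039162)) / 26
= -70.8991071 / 26 = -2.7268887

-2.72689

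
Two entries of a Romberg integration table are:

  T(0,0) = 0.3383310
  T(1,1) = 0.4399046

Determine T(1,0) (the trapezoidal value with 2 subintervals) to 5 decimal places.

0.41451

From T(1,1) = (4·T(1,0) − T(0,0))/3, solve for T(1,0):
4·T(1,0) = 3·0.4399046 + 0.3383310 = 1.6580448
T(1,0) = 0.4145112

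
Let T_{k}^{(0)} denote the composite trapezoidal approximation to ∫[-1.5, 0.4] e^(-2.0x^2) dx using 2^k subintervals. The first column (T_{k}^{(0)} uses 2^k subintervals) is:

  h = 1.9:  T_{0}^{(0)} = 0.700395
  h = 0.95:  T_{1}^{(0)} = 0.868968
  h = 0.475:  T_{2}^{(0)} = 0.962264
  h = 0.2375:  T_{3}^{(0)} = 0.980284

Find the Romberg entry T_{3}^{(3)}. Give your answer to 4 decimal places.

Richardson extrapolation on the trapezoidal column (denominator 4−1=3):
T_{1}^{(1)} = 0.868968 + (0.868968 − 0.700395)/3 = 0.925159
T_{2}^{(1)} = (4·0.962264 − 0.868968) / 3 = 0.993363
T_{3}^{(1)} = 0.980284 + (0.980284 − 0.962264)/3 = 0.986291
T_{2}^{(2)} = (16·0.993363 − 0.925159) / 15 = 0.997910
T_{3}^{(2)} = 0.986291 + (0.986291 − 0.993363)/15 = 0.985820
T_{3}^{(3)} = (64·0.985820 − 0.997910) / 63 = 0.985628

0.9856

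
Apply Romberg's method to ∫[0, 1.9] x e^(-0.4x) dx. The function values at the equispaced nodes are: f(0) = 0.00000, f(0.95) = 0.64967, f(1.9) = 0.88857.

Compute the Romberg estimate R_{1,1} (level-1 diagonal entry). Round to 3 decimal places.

R_{0,0} (trapezoid, 1 panel, h=1.9000): 0.84414
R_{1,0} (trapezoid, 2 panels, h=0.9500): 1.03926
R_{1,1} = 1.03926 + (1.03926 − 0.84414)/3 = 1.10430

1.104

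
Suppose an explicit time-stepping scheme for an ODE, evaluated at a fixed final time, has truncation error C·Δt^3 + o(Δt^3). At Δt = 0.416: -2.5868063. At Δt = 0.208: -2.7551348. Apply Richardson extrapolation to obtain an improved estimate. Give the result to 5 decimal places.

The leading error scales as Δt^3; refining by a factor of 2 reduces it by 2^3 = 8.
Extrapolated value = (8·A(Δt/2) − A(Δt)) / (8 − 1)
= (8·(-2.7551348) − (-2.5868063)) / 7
= -19.4542721 / 7 = -2.7791817

-2.77918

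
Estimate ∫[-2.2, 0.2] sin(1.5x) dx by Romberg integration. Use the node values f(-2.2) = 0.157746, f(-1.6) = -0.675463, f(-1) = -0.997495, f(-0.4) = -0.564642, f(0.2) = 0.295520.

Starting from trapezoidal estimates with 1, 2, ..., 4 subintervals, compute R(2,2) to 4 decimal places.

R(0,0) (trapezoid, 1 panel, h=2.4000): 0.543919
R(1,0) (trapezoid, 2 panels, h=1.2000): -0.925034
R(2,0) (trapezoid, 4 panels, h=0.6000): -1.206580
R(1,1) = -0.925034 + (-0.925034 − 0.543919)/3 = -1.414685
R(2,1) = -1.206580 + (-1.206580 − (-0.925034))/3 = -1.300429
R(2,2) = -1.300429 + (-1.300429 − (-1.414685))/15 = -1.292812

-1.2928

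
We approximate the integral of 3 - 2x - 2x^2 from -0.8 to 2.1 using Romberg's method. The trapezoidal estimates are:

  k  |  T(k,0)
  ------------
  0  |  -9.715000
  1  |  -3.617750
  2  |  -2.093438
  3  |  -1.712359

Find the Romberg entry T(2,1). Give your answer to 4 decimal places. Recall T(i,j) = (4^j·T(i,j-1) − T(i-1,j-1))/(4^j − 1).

-1.5853

T(2,1) = -2.093438 + (-2.093438 − (-3.617750))/3 = -1.585334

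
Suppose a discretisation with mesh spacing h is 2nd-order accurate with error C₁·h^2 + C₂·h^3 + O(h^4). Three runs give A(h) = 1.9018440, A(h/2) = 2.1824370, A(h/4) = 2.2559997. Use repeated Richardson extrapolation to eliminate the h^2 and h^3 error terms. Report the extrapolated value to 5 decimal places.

First eliminate the h^2 term (factor 2^2 = 4):
  B₁ = (4·2.1824370 − 1.9018440)/3 = 2.2759680
  B₂ = (4·2.2559997 − 2.1824370)/3 = 2.2805206
Then eliminate the h^3 term (factor 2^3 = 8):
  (8·2.2805206 − 2.2759680)/7 = 2.2811710

2.28117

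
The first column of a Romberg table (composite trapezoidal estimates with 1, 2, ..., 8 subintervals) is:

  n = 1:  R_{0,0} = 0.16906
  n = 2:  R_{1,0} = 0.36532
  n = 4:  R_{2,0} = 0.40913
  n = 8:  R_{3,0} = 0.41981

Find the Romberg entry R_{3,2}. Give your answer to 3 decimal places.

R_{2,1} = (4·0.40913 − 0.36532) / 3 = 0.42373
R_{3,1} = (4·0.41981 − 0.40913) / 3 = 0.42337
R_{3,2} = 0.42337 + (0.42337 − 0.42373)/15 = 0.42335

0.423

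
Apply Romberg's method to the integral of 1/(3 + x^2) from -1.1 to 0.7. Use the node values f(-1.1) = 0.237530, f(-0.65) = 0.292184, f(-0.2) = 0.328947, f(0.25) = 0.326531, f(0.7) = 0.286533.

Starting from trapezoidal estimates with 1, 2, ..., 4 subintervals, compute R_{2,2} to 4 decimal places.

R_{0,0} (trapezoid, 1 panel, h=1.8000): 0.471657
R_{1,0} (trapezoid, 2 panels, h=0.9000): 0.531881
R_{2,0} (trapezoid, 4 panels, h=0.4500): 0.544362
R_{1,1} = 0.531881 + (0.531881 − 0.471657)/3 = 0.551956
R_{2,1} = 0.544362 + (0.544362 − 0.531881)/3 = 0.548522
R_{2,2} = 0.548522 + (0.548522 − 0.551956)/15 = 0.548293

0.5483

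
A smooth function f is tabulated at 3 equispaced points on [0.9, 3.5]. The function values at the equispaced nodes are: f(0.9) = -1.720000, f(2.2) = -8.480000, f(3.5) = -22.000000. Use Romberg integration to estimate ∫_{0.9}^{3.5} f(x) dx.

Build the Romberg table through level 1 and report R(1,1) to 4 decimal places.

-24.9773

R(0,0) (trapezoid, 1 panel, h=2.6000): -30.836000
R(1,0) (trapezoid, 2 panels, h=1.3000): -26.442000
R(1,1) = -26.442000 + (-26.442000 − (-30.836000))/3 = -24.977333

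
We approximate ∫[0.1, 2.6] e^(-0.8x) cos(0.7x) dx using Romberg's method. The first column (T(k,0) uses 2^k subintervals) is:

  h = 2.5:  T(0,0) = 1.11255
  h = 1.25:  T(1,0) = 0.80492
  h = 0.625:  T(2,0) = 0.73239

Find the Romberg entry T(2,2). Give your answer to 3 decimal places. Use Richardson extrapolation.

0.709

T(1,1) = (4·0.80492 − 1.11255) / 3 = 0.70238
T(2,1) = 0.73239 + (0.73239 − 0.80492)/3 = 0.70821
T(2,2) = (16·0.70821 − 0.70238) / 15 = 0.70860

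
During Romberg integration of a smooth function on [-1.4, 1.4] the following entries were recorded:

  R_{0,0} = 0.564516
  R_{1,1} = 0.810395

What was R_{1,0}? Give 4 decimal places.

0.7489

From R_{1,1} = (4·R_{1,0} − R_{0,0})/3, solve for R_{1,0}:
4·R_{1,0} = 3·0.810395 + 0.564516 = 2.995701
R_{1,0} = 0.748925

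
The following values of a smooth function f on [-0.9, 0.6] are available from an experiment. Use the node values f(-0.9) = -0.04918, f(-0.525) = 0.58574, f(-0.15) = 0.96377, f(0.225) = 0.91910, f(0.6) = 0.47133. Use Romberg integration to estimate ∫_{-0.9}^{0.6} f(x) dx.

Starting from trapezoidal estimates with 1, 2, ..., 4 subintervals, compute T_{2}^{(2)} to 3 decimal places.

1.045

T_{0}^{(0)} (trapezoid, 1 panel, h=1.5000): 0.31661
T_{1}^{(0)} (trapezoid, 2 panels, h=0.7500): 0.88113
T_{2}^{(0)} (trapezoid, 4 panels, h=0.3750): 1.00488
T_{1}^{(1)} = 0.88113 + (0.88113 − 0.31661)/3 = 1.06930
T_{2}^{(1)} = 1.00488 + (1.00488 − 0.88113)/3 = 1.04613
T_{2}^{(2)} = 1.04613 + (1.04613 − 1.06930)/15 = 1.04459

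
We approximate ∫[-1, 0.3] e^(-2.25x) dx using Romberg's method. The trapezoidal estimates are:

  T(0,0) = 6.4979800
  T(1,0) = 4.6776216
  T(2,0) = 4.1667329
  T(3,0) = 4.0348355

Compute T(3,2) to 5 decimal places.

T(2,1) = 4.1667329 + (4.1667329 − 4.6776216)/3 = 3.9964367
T(3,1) = 4.0348355 + (4.0348355 − 4.1667329)/3 = 3.9908697
T(3,2) = 3.9908697 + (3.9908697 − 3.9964367)/15 = 3.9904986

3.99050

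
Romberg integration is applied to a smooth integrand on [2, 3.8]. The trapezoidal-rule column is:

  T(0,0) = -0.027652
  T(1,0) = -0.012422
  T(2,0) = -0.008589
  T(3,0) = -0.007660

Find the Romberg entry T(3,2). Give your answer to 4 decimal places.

T(2,1) = (4·(-0.008589) − (-0.012422)) / 3 = -0.007311
T(3,1) = (4·(-0.007660) − (-0.008589)) / 3 = -0.007350
T(3,2) = -0.007350 + (-0.007350 − (-0.007311))/15 = -0.007353

-0.0074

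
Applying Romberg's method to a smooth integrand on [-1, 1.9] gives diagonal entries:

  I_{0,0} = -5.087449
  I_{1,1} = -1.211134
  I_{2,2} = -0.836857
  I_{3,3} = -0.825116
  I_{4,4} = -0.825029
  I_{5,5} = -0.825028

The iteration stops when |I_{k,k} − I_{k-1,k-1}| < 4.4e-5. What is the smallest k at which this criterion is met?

k = 5

|I_{1,1} − I_{0,0}| = 3.876315 ≥ 4.4e-5
|I_{2,2} − I_{1,1}| = 0.374277 ≥ 4.4e-5
|I_{3,3} − I_{2,2}| = 0.011741 ≥ 4.4e-5
|I_{4,4} − I_{3,3}| = 0.000087 ≥ 4.4e-5
|I_{5,5} − I_{4,4}| = 0.000001 < 4.4e-5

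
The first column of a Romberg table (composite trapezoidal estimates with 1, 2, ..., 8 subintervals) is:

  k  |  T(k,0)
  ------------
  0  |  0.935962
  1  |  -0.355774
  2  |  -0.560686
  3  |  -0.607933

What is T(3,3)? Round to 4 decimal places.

Richardson extrapolation on the trapezoidal column (denominator 4−1=3):
T(1,1) = (4·(-0.355774) − 0.935962) / 3 = -0.786353
T(2,1) = (4·(-0.560686) − (-0.355774)) / 3 = -0.628990
T(3,1) = (4·(-0.607933) − (-0.560686)) / 3 = -0.623682
T(2,2) = (16·(-0.628990) − (-0.786353)) / 15 = -0.618499
T(3,2) = -0.623682 + (-0.623682 − (-0.628990))/15 = -0.623328
T(3,3) = (64·(-0.623328) − (-0.618499)) / 63 = -0.623405

-0.6234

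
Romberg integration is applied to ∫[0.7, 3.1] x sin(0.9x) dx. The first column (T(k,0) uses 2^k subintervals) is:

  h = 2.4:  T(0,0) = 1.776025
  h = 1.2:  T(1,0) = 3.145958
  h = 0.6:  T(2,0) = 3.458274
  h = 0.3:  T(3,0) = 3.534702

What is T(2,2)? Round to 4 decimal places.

3.5597

T(1,1) = 3.145958 + (3.145958 − 1.776025)/3 = 3.602602
T(2,1) = 3.458274 + (3.458274 − 3.145958)/3 = 3.562379
T(2,2) = (16·3.562379 − 3.602602) / 15 = 3.559697
(Column j=1 coincides with Simpson's rule on the same nodes.)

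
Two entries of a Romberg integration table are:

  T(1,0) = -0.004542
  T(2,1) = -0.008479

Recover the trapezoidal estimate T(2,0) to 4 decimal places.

-0.0075

From T(2,1) = (4·T(2,0) − T(1,0))/3, solve for T(2,0):
4·T(2,0) = 3·(-0.008479) + (-0.004542) = -0.029979
T(2,0) = -0.007495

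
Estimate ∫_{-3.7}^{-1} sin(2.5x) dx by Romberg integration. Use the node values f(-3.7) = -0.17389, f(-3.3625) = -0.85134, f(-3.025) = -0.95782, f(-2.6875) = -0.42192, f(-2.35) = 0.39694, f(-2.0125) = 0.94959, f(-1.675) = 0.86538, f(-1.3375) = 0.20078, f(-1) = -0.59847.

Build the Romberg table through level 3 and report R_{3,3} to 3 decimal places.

-0.073

R_{0,0} (trapezoid, 1 panel, h=2.7000): -1.04269
R_{1,0} (trapezoid, 2 panels, h=1.3500): 0.01453
R_{2,0} (trapezoid, 4 panels, h=0.6750): -0.05513
R_{3,0} (trapezoid, 8 panels, h=0.3375): -0.06904
R_{1,1} = 0.01453 + (0.01453 − (-1.04269))/3 = 0.36694
R_{2,1} = -0.05513 + (-0.05513 − 0.01453)/3 = -0.07835
R_{3,1} = -0.06904 + (-0.06904 − (-0.05513))/3 = -0.07368
R_{2,2} = -0.07835 + (-0.07835 − 0.36694)/15 = -0.10804
R_{3,2} = -0.07368 + (-0.07368 − (-0.07835))/15 = -0.07337
R_{3,3} = -0.07337 + (-0.07337 − (-0.10804))/63 = -0.07282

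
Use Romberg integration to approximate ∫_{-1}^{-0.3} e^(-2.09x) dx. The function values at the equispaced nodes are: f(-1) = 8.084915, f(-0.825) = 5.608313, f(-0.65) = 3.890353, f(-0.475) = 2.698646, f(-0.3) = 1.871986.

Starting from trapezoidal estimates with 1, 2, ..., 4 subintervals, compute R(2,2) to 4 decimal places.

R(0,0) (trapezoid, 1 panel, h=0.7000): 3.484915
R(1,0) (trapezoid, 2 panels, h=0.3500): 3.104081
R(2,0) (trapezoid, 4 panels, h=0.1750): 3.005758
R(1,1) = 3.104081 + (3.104081 − 3.484915)/3 = 2.977136
R(2,1) = 3.005758 + (3.005758 − 3.104081)/3 = 2.972984
R(2,2) = 2.972984 + (2.972984 − 2.977136)/15 = 2.972707

2.9727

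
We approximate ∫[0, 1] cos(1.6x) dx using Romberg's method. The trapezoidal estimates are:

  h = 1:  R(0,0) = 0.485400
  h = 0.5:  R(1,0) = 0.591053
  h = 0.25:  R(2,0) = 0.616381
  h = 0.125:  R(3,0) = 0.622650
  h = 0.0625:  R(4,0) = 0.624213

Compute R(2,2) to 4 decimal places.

Richardson extrapolation on the trapezoidal column (denominator 4−1=3):
R(1,1) = (4·0.591053 − 0.485400) / 3 = 0.626271
R(2,1) = (4·0.616381 − 0.591053) / 3 = 0.624824
R(2,2) = 0.624824 + (0.624824 − 0.626271)/15 = 0.624728

0.6247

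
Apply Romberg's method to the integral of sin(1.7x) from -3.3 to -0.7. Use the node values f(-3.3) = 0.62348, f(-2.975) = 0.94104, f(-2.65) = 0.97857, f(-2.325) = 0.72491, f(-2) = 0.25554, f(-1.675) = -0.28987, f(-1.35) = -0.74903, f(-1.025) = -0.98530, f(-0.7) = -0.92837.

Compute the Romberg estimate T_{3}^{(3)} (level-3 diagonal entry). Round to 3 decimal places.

0.241

T_{0}^{(0)} (trapezoid, 1 panel, h=2.6000): -0.39636
T_{1}^{(0)} (trapezoid, 2 panels, h=1.3000): 0.13402
T_{2}^{(0)} (trapezoid, 4 panels, h=0.6500): 0.21621
T_{3}^{(0)} (trapezoid, 8 panels, h=0.3250): 0.23511
T_{1}^{(1)} = 0.13402 + (0.13402 − (-0.39636))/3 = 0.31081
T_{2}^{(1)} = 0.21621 + (0.21621 − 0.13402)/3 = 0.24361
T_{3}^{(1)} = 0.23511 + (0.23511 − 0.21621)/3 = 0.24141
T_{2}^{(2)} = 0.24361 + (0.24361 − 0.31081)/15 = 0.23913
T_{3}^{(2)} = 0.24141 + (0.24141 − 0.24361)/15 = 0.24126
T_{3}^{(3)} = 0.24126 + (0.24126 − 0.23913)/63 = 0.24129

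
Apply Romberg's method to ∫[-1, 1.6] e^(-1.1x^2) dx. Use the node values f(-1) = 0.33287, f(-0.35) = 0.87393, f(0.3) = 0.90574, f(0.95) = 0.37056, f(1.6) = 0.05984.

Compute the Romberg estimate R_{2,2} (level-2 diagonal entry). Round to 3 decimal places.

R_{0,0} (trapezoid, 1 panel, h=2.6000): 0.51052
R_{1,0} (trapezoid, 2 panels, h=1.3000): 1.43272
R_{2,0} (trapezoid, 4 panels, h=0.6500): 1.52528
R_{1,1} = 1.43272 + (1.43272 − 0.51052)/3 = 1.74012
R_{2,1} = 1.52528 + (1.52528 − 1.43272)/3 = 1.55613
R_{2,2} = 1.55613 + (1.55613 − 1.74012)/15 = 1.54386

1.544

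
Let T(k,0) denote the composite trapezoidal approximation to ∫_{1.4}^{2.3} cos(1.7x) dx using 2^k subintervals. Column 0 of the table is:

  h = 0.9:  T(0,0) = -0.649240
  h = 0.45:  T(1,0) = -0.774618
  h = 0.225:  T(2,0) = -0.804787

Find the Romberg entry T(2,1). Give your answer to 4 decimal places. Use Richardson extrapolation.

-0.8148

T(2,1) = (4·(-0.804787) − (-0.774618)) / 3 = -0.814843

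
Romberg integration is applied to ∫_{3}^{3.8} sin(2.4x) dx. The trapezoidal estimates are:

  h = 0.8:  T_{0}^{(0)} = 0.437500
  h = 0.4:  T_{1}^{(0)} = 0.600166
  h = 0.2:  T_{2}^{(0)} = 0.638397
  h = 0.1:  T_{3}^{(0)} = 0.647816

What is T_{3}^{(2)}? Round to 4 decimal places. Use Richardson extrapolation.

T_{2}^{(1)} = 0.638397 + (0.638397 − 0.600166)/3 = 0.651141
T_{3}^{(1)} = 0.647816 + (0.647816 − 0.638397)/3 = 0.650956
T_{3}^{(2)} = (16·0.650956 − 0.651141) / 15 = 0.650944

0.6509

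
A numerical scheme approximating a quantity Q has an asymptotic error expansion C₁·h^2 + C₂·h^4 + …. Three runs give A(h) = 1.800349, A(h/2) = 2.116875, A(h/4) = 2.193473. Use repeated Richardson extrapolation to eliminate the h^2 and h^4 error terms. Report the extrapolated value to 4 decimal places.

2.2188

First eliminate the h^2 term (factor 2^2 = 4):
  B₁ = (4·2.116875 − 1.800349)/3 = 2.222384
  B₂ = (4·2.193473 − 2.116875)/3 = 2.219006
Then eliminate the h^4 term (factor 2^4 = 16):
  (16·2.219006 − 2.222384)/15 = 2.218781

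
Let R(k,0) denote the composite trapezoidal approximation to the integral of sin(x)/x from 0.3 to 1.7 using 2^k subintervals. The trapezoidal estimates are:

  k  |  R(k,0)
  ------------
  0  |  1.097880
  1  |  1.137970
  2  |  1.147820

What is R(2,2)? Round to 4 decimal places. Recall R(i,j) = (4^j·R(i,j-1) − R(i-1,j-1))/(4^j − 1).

1.1511

R(1,1) = 1.137970 + (1.137970 − 1.097880)/3 = 1.151333
R(2,1) = (4·1.147820 − 1.137970) / 3 = 1.151103
R(2,2) = 1.151103 + (1.151103 − 1.151333)/15 = 1.151088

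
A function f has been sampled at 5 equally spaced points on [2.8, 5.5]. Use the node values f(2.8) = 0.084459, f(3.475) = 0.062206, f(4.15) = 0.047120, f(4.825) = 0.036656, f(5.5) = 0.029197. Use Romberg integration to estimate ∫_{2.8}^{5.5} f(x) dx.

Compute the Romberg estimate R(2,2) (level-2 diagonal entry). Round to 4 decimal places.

R(0,0) (trapezoid, 1 panel, h=2.7000): 0.153436
R(1,0) (trapezoid, 2 panels, h=1.3500): 0.140330
R(2,0) (trapezoid, 4 panels, h=0.6750): 0.136897
R(1,1) = 0.140330 + (0.140330 − 0.153436)/3 = 0.135961
R(2,1) = 0.136897 + (0.136897 − 0.140330)/3 = 0.135753
R(2,2) = 0.135753 + (0.135753 − 0.135961)/15 = 0.135739

0.1357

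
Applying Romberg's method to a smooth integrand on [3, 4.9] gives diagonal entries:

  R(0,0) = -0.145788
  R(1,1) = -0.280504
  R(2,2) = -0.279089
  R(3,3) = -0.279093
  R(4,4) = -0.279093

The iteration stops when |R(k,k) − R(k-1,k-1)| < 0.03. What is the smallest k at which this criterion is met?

|R(1,1) − R(0,0)| = 0.134716 ≥ 0.03
|R(2,2) − R(1,1)| = 0.001415 < 0.03

k = 2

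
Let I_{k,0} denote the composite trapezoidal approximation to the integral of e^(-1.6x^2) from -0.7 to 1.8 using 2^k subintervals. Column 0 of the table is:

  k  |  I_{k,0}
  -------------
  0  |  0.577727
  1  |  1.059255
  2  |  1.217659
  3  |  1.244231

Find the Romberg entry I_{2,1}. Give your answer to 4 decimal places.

1.2705

Richardson extrapolation on the trapezoidal column (denominator 4−1=3):
I_{2,1} = (4·1.217659 − 1.059255) / 3 = 1.270460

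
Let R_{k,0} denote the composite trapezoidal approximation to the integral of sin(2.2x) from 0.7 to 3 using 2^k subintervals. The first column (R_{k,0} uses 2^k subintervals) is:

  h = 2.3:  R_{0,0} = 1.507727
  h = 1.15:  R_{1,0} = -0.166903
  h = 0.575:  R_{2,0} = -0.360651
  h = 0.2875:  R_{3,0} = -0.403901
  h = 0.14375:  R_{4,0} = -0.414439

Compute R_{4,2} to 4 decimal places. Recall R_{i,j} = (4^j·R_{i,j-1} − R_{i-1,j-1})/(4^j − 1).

R_{3,1} = (4·(-0.403901) − (-0.360651)) / 3 = -0.418318
R_{4,1} = -0.414439 + (-0.414439 − (-0.403901))/3 = -0.417952
R_{4,2} = -0.417952 + (-0.417952 − (-0.418318))/15 = -0.417928

-0.4179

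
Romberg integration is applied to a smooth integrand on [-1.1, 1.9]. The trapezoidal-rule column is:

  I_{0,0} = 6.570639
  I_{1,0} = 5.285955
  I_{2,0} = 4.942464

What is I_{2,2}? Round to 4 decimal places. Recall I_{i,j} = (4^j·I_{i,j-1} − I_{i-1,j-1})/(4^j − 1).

I_{1,1} = 5.285955 + (5.285955 − 6.570639)/3 = 4.857727
I_{2,1} = 4.942464 + (4.942464 − 5.285955)/3 = 4.827967
I_{2,2} = 4.827967 + (4.827967 − 4.857727)/15 = 4.825983

4.8260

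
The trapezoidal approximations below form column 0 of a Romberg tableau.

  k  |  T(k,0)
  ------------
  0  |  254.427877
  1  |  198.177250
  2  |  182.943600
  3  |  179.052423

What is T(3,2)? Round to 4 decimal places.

T(2,1) = (4·182.943600 − 198.177250) / 3 = 177.865717
T(3,1) = 179.052423 + (179.052423 − 182.943600)/3 = 177.755364
T(3,2) = 177.755364 + (177.755364 − 177.865717)/15 = 177.748007
(Column j=1 coincides with Simpson's rule on the same nodes.)

177.7480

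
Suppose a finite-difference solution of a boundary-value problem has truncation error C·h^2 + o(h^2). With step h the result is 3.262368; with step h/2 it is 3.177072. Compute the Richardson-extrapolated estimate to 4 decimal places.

3.1486

Extrapolated value = (4·A(h/2) − A(h)) / (4 − 1)
= (4·3.177072 − 3.262368) / 3
= 9.445920 / 3 = 3.148640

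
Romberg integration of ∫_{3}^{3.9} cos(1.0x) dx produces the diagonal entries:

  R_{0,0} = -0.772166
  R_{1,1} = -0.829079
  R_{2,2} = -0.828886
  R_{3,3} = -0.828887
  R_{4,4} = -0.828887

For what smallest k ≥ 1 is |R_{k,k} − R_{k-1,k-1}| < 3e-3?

k = 2

|R_{1,1} − R_{0,0}| = 0.056913 ≥ 3e-3
|R_{2,2} − R_{1,1}| = 0.000193 < 3e-3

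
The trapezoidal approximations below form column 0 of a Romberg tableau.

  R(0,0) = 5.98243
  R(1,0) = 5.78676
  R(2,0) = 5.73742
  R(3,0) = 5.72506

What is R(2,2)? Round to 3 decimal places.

5.721

Richardson extrapolation on the trapezoidal column (denominator 4−1=3):
R(1,1) = (4·5.78676 − 5.98243) / 3 = 5.72154
R(2,1) = (4·5.73742 − 5.78676) / 3 = 5.72097
R(2,2) = 5.72097 + (5.72097 − 5.72154)/15 = 5.72093
(Column j=1 coincides with Simpson's rule on the same nodes.)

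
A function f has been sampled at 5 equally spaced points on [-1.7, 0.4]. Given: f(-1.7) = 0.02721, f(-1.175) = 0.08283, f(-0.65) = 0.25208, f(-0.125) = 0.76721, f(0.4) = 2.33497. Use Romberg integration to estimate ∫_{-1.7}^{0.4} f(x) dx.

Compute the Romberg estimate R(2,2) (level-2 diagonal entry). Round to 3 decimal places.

R(0,0) (trapezoid, 1 panel, h=2.1000): 2.48029
R(1,0) (trapezoid, 2 panels, h=1.0500): 1.50483
R(2,0) (trapezoid, 4 panels, h=0.5250): 1.19869
R(1,1) = 1.50483 + (1.50483 − 2.48029)/3 = 1.17968
R(2,1) = 1.19869 + (1.19869 − 1.50483)/3 = 1.09664
R(2,2) = 1.09664 + (1.09664 − 1.17968)/15 = 1.09110

1.091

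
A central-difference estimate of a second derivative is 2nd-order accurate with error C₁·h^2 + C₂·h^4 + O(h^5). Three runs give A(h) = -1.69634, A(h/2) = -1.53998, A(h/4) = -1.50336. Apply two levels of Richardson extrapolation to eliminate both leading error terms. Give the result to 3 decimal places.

-1.491

First eliminate the h^2 term (factor 2^2 = 4):
  B₁ = (4·(-1.53998) − (-1.69634))/3 = -1.48786
  B₂ = (4·(-1.50336) − (-1.53998))/3 = -1.49115
Then eliminate the h^4 term (factor 2^4 = 16):
  (16·(-1.49115) − (-1.48786))/15 = -1.49137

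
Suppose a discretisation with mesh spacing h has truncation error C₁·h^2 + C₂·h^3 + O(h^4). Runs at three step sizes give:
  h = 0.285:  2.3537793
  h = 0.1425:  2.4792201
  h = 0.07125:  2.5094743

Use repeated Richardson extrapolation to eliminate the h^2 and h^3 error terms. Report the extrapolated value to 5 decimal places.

2.51935

First eliminate the h^2 term (factor 2^2 = 4):
  B₁ = (4·2.4792201 − 2.3537793)/3 = 2.5210337
  B₂ = (4·2.5094743 − 2.4792201)/3 = 2.5195590
Then eliminate the h^3 term (factor 2^3 = 8):
  (8·2.5195590 − 2.5210337)/7 = 2.5193483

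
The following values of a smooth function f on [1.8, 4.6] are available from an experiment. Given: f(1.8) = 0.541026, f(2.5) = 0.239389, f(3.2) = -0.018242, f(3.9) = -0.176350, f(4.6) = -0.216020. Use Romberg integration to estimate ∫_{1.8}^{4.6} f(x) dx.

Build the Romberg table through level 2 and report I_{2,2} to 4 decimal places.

0.1267

I_{0,0} (trapezoid, 1 panel, h=2.8000): 0.455008
I_{1,0} (trapezoid, 2 panels, h=1.4000): 0.201965
I_{2,0} (trapezoid, 4 panels, h=0.7000): 0.145110
I_{1,1} = 0.201965 + (0.201965 − 0.455008)/3 = 0.117617
I_{2,1} = 0.145110 + (0.145110 − 0.201965)/3 = 0.126158
I_{2,2} = 0.126158 + (0.126158 − 0.117617)/15 = 0.126727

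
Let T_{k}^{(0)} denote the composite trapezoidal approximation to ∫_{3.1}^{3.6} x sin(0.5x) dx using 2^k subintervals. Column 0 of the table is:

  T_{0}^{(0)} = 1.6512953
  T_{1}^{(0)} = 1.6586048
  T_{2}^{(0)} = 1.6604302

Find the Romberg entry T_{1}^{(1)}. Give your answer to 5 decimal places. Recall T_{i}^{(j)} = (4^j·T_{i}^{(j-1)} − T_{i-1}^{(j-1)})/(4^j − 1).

1.66104

T_{1}^{(1)} = 1.6586048 + (1.6586048 − 1.6512953)/3 = 1.6610413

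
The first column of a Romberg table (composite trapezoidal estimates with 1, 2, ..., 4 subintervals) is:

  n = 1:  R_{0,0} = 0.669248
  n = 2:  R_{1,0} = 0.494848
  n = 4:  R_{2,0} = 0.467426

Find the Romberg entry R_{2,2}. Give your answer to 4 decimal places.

0.4597

R_{1,1} = (4·0.494848 − 0.669248) / 3 = 0.436715
R_{2,1} = 0.467426 + (0.467426 − 0.494848)/3 = 0.458285
R_{2,2} = (16·0.458285 − 0.436715) / 15 = 0.459723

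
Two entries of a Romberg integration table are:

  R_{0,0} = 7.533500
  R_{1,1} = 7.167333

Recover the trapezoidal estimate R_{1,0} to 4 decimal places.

7.2589

From R_{1,1} = (4·R_{1,0} − R_{0,0})/3, solve for R_{1,0}:
4·R_{1,0} = 3·7.167333 + 7.533500 = 29.035499
R_{1,0} = 7.258875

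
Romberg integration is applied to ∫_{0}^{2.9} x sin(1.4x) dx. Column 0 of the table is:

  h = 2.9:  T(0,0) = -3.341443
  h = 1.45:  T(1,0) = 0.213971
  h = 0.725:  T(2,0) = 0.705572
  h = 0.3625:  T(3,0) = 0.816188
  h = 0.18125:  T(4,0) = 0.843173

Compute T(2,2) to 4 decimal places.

0.8341

Richardson extrapolation on the trapezoidal column (denominator 4−1=3):
T(1,1) = 0.213971 + (0.213971 − (-3.341443))/3 = 1.399109
T(2,1) = (4·0.705572 − 0.213971) / 3 = 0.869439
T(2,2) = (16·0.869439 − 1.399109) / 15 = 0.834128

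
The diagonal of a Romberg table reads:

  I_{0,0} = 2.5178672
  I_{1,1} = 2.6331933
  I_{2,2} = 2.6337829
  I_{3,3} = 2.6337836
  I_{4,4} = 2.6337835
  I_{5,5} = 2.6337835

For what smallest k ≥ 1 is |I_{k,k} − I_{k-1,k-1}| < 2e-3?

|I_{1,1} − I_{0,0}| = 0.1153261 ≥ 2e-3
|I_{2,2} − I_{1,1}| = 0.0005896 < 2e-3

k = 2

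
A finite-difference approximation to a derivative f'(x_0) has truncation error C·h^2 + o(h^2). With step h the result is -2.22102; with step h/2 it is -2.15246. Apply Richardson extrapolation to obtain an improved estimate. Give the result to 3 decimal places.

The leading error scales as h^2; refining by a factor of 2 reduces it by 2^2 = 4.
Extrapolated value = (4·A(h/2) − A(h)) / (4 − 1)
= (4·(-2.15246) − (-2.22102)) / 3
= -6.38882 / 3 = -2.12961

-2.130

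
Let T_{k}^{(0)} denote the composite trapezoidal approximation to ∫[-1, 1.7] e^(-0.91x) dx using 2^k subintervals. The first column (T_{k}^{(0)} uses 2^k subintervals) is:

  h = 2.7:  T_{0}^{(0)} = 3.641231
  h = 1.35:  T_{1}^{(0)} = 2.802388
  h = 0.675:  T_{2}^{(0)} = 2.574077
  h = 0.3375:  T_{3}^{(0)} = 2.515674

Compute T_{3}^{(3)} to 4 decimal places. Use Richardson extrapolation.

T_{1}^{(1)} = 2.802388 + (2.802388 − 3.641231)/3 = 2.522774
T_{2}^{(1)} = 2.574077 + (2.574077 − 2.802388)/3 = 2.497973
T_{3}^{(1)} = 2.515674 + (2.515674 − 2.574077)/3 = 2.496206
T_{2}^{(2)} = (16·2.497973 − 2.522774) / 15 = 2.496320
T_{3}^{(2)} = 2.496206 + (2.496206 − 2.497973)/15 = 2.496088
T_{3}^{(3)} = (64·2.496088 − 2.496320) / 63 = 2.496084
(Column j=1 coincides with Simpson's rule on the same nodes.)

2.4961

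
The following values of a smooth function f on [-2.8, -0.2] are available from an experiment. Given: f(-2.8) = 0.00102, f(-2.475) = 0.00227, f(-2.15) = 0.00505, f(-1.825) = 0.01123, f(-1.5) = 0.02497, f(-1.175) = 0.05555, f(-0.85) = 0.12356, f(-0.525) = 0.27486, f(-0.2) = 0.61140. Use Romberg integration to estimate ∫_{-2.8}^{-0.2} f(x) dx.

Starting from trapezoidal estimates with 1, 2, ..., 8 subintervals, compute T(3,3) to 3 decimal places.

0.248

T(0,0) (trapezoid, 1 panel, h=2.6000): 0.79615
T(1,0) (trapezoid, 2 panels, h=1.3000): 0.43053
T(2,0) (trapezoid, 4 panels, h=0.6500): 0.29886
T(3,0) (trapezoid, 8 panels, h=0.3250): 0.26120
T(1,1) = 0.43053 + (0.43053 − 0.79615)/3 = 0.30866
T(2,1) = 0.29886 + (0.29886 − 0.43053)/3 = 0.25497
T(3,1) = 0.26120 + (0.26120 − 0.29886)/3 = 0.24865
T(2,2) = 0.25497 + (0.25497 − 0.30866)/15 = 0.25139
T(3,2) = 0.24865 + (0.24865 − 0.25497)/15 = 0.24823
T(3,3) = 0.24823 + (0.24823 − 0.25139)/63 = 0.24818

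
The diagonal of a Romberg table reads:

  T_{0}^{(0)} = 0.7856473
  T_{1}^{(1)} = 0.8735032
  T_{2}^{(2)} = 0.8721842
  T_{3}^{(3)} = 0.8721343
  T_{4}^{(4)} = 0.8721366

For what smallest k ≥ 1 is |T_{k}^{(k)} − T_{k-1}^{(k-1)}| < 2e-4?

k = 3

|T_{1}^{(1)} − T_{0}^{(0)}| = 0.0878559 ≥ 2e-4
|T_{2}^{(2)} − T_{1}^{(1)}| = 0.0013190 ≥ 2e-4
|T_{3}^{(3)} − T_{2}^{(2)}| = 0.0000499 < 2e-4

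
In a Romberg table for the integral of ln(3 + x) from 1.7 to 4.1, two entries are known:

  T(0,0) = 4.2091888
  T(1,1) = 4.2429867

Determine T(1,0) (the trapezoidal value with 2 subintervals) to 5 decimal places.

From T(1,1) = (4·T(1,0) − T(0,0))/3, solve for T(1,0):
4·T(1,0) = 3·4.2429867 + 4.2091888 = 16.9381489
T(1,0) = 4.2345372

4.23454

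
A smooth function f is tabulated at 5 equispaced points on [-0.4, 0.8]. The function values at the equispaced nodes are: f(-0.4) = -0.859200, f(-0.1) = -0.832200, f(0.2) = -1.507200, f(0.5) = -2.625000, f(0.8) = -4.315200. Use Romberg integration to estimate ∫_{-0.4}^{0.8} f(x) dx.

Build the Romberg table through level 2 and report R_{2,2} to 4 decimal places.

R_{0,0} (trapezoid, 1 panel, h=1.2000): -3.104640
R_{1,0} (trapezoid, 2 panels, h=0.6000): -2.456640
R_{2,0} (trapezoid, 4 panels, h=0.3000): -2.265480
R_{1,1} = -2.456640 + (-2.456640 − (-3.104640))/3 = -2.240640
R_{2,1} = -2.265480 + (-2.265480 − (-2.456640))/3 = -2.201760
R_{2,2} = -2.201760 + (-2.201760 − (-2.240640))/15 = -2.199168

-2.1992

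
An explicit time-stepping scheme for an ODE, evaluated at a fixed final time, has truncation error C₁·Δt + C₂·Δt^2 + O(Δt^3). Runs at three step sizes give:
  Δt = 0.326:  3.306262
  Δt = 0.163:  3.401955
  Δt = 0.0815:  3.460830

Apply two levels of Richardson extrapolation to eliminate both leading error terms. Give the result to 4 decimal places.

First eliminate the Δt term (factor 2^1 = 2):
  B₁ = (2·3.401955 − 3.306262)/1 = 3.497648
  B₂ = (2·3.460830 − 3.401955)/1 = 3.519705
Then eliminate the Δt^2 term (factor 2^2 = 4):
  (4·3.519705 − 3.497648)/3 = 3.527057

3.5271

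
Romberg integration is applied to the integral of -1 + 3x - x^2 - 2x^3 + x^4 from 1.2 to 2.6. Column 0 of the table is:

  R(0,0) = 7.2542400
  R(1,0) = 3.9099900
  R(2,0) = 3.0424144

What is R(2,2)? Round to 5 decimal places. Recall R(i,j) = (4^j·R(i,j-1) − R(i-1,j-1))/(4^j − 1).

2.75042

Richardson extrapolation on the trapezoidal column (denominator 4−1=3):
R(1,1) = 3.9099900 + (3.9099900 − 7.2542400)/3 = 2.7952400
R(2,1) = (4·3.0424144 − 3.9099900) / 3 = 2.7532225
R(2,2) = (16·2.7532225 − 2.7952400) / 15 = 2.7504213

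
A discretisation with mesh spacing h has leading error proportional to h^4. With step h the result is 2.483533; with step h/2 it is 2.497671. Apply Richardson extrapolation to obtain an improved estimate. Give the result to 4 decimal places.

Extrapolated value = (16·A(h/2) − A(h)) / (16 − 1)
= (16·2.497671 − 2.483533) / 15
= 37.479203 / 15 = 2.498614

2.4986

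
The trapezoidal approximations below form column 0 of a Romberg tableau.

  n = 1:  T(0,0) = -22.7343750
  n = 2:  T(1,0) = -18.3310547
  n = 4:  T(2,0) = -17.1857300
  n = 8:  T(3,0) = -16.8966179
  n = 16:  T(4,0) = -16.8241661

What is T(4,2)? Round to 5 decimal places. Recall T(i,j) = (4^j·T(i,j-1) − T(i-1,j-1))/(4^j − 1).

-16.80000

Richardson extrapolation on the trapezoidal column (denominator 4−1=3):
T(3,1) = -16.8966179 + (-16.8966179 − (-17.1857300))/3 = -16.8002472
T(4,1) = (4·(-16.8241661) − (-16.8966179)) / 3 = -16.8000155
T(4,2) = -16.8000155 + (-16.8000155 − (-16.8002472))/15 = -16.8000001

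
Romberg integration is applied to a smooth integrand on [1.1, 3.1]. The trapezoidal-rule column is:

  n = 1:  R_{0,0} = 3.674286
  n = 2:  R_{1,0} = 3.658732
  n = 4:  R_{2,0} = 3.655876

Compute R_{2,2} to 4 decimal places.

R_{1,1} = (4·3.658732 − 3.674286) / 3 = 3.653547
R_{2,1} = 3.655876 + (3.655876 − 3.658732)/3 = 3.654924
R_{2,2} = (16·3.654924 − 3.653547) / 15 = 3.655016

3.6550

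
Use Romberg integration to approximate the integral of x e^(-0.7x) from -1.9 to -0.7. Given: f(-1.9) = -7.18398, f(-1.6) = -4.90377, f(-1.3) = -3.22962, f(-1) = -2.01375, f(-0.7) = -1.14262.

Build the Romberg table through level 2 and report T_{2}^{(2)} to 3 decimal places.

T_{0}^{(0)} (trapezoid, 1 panel, h=1.2000): -4.99596
T_{1}^{(0)} (trapezoid, 2 panels, h=0.6000): -4.43575
T_{2}^{(0)} (trapezoid, 4 panels, h=0.3000): -4.29313
T_{1}^{(1)} = -4.43575 + (-4.43575 − (-4.99596))/3 = -4.24901
T_{2}^{(1)} = -4.29313 + (-4.29313 − (-4.43575))/3 = -4.24559
T_{2}^{(2)} = -4.24559 + (-4.24559 − (-4.24901))/15 = -4.24536

-4.245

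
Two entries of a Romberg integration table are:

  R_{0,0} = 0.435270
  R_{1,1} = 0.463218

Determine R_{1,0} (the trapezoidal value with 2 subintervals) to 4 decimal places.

From R_{1,1} = (4·R_{1,0} − R_{0,0})/3, solve for R_{1,0}:
4·R_{1,0} = 3·0.463218 + 0.435270 = 1.824924
R_{1,0} = 0.456231

0.4562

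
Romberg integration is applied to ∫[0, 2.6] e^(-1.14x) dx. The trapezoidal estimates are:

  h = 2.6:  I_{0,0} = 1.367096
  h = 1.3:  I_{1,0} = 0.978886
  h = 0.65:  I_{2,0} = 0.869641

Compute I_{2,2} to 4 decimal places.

0.8321

Richardson extrapolation on the trapezoidal column (denominator 4−1=3):
I_{1,1} = 0.978886 + (0.978886 − 1.367096)/3 = 0.849483
I_{2,1} = 0.869641 + (0.869641 − 0.978886)/3 = 0.833226
I_{2,2} = 0.833226 + (0.833226 − 0.849483)/15 = 0.832142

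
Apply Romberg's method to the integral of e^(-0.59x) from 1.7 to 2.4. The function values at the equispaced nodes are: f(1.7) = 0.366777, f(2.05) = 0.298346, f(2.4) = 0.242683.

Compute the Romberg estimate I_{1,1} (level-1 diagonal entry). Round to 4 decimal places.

I_{0,0} (trapezoid, 1 panel, h=0.7000): 0.213311
I_{1,0} (trapezoid, 2 panels, h=0.3500): 0.211077
I_{1,1} = 0.211077 + (0.211077 − 0.213311)/3 = 0.210332

0.2103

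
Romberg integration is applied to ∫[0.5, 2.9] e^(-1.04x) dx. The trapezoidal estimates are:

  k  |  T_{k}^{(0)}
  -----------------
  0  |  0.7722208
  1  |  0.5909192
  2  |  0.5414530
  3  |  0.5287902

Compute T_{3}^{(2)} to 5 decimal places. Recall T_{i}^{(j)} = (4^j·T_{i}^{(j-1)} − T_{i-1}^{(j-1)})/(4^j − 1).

0.52454

Richardson extrapolation on the trapezoidal column (denominator 4−1=3):
T_{2}^{(1)} = (4·0.5414530 − 0.5909192) / 3 = 0.5249643
T_{3}^{(1)} = (4·0.5287902 − 0.5414530) / 3 = 0.5245693
T_{3}^{(2)} = (16·0.5245693 − 0.5249643) / 15 = 0.5245430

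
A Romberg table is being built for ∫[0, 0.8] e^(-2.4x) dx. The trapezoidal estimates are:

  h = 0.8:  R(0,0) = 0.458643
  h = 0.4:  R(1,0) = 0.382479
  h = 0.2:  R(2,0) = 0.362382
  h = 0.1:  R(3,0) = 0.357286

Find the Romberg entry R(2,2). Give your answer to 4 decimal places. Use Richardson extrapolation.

0.3556

R(1,1) = 0.382479 + (0.382479 − 0.458643)/3 = 0.357091
R(2,1) = (4·0.362382 − 0.382479) / 3 = 0.355683
R(2,2) = (16·0.355683 − 0.357091) / 15 = 0.355589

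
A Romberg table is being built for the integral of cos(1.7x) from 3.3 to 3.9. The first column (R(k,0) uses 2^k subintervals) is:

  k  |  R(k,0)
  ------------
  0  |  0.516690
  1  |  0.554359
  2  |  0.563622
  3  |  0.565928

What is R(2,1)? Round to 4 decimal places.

R(2,1) = (4·0.563622 − 0.554359) / 3 = 0.566710

0.5667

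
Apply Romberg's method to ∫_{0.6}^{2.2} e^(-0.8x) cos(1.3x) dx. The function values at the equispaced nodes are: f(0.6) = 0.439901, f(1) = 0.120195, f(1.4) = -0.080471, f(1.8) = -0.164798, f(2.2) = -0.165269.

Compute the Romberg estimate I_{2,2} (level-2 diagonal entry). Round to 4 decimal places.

-0.0084

I_{0,0} (trapezoid, 1 panel, h=1.6000): 0.219706
I_{1,0} (trapezoid, 2 panels, h=0.8000): 0.045476
I_{2,0} (trapezoid, 4 panels, h=0.4000): 0.004897
I_{1,1} = 0.045476 + (0.045476 − 0.219706)/3 = -0.012601
I_{2,1} = 0.004897 + (0.004897 − 0.045476)/3 = -0.008629
I_{2,2} = -0.008629 + (-0.008629 − (-0.012601))/15 = -0.008364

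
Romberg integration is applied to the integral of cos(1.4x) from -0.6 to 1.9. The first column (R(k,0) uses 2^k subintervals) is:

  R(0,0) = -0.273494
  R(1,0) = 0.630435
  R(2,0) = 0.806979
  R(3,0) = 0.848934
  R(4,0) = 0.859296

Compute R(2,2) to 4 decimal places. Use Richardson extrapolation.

0.8614

Richardson extrapolation on the trapezoidal column (denominator 4−1=3):
R(1,1) = 0.630435 + (0.630435 − (-0.273494))/3 = 0.931745
R(2,1) = 0.806979 + (0.806979 − 0.630435)/3 = 0.865827
R(2,2) = 0.865827 + (0.865827 − 0.931745)/15 = 0.861432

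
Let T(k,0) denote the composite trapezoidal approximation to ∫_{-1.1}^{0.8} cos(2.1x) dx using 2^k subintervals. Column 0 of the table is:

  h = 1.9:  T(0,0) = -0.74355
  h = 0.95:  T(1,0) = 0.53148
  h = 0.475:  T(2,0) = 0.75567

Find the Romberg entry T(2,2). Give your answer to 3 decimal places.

Richardson extrapolation on the trapezoidal column (denominator 4−1=3):
T(1,1) = 0.53148 + (0.53148 − (-0.74355))/3 = 0.95649
T(2,1) = 0.75567 + (0.75567 − 0.53148)/3 = 0.83040
T(2,2) = (16·0.83040 − 0.95649) / 15 = 0.82199
(Column j=1 coincides with Simpson's rule on the same nodes.)

0.822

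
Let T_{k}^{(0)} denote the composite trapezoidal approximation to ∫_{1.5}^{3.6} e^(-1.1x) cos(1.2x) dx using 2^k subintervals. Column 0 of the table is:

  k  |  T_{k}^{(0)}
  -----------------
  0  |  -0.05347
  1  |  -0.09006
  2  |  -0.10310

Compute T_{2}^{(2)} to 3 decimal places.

-0.108

Richardson extrapolation on the trapezoidal column (denominator 4−1=3):
T_{1}^{(1)} = (4·(-0.09006) − (-0.05347)) / 3 = -0.10226
T_{2}^{(1)} = -0.10310 + (-0.10310 − (-0.09006))/3 = -0.10745
T_{2}^{(2)} = -0.10745 + (-0.10745 − (-0.10226))/15 = -0.10780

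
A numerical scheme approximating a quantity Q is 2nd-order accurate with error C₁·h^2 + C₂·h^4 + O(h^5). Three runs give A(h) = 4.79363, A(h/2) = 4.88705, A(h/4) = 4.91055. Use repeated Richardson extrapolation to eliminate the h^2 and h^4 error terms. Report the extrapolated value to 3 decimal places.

4.918

First eliminate the h^2 term (factor 2^2 = 4):
  B₁ = (4·4.88705 − 4.79363)/3 = 4.91819
  B₂ = (4·4.91055 − 4.88705)/3 = 4.91838
Then eliminate the h^4 term (factor 2^4 = 16):
  (16·4.91838 − 4.91819)/15 = 4.91839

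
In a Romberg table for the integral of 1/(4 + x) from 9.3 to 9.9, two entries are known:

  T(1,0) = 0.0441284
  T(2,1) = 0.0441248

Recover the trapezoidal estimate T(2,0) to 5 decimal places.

0.04413

From T(2,1) = (4·T(2,0) − T(1,0))/3, solve for T(2,0):
4·T(2,0) = 3·0.0441248 + 0.0441284 = 0.1765028
T(2,0) = 0.0441257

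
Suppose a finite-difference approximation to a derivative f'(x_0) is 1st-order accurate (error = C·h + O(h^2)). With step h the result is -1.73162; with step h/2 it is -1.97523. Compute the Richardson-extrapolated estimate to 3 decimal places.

Extrapolated value = (2·A(h/2) − A(h)) / (2 − 1)
= (2·(-1.97523) − (-1.73162)) / 1
= -2.21884 / 1 = -2.21884

-2.219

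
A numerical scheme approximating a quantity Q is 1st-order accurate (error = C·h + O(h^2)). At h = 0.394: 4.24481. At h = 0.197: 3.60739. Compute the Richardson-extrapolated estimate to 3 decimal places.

Extrapolated value = (2·A(h/2) − A(h)) / (2 − 1)
= (2·3.60739 − 4.24481) / 1
= 2.96997 / 1 = 2.96997

2.970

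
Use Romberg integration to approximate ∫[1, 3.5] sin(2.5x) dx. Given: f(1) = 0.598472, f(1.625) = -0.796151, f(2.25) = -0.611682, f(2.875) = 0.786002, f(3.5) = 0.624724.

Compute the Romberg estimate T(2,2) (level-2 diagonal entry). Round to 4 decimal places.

T(0,0) (trapezoid, 1 panel, h=2.5000): 1.528995
T(1,0) (trapezoid, 2 panels, h=1.2500): -0.000105
T(2,0) (trapezoid, 4 panels, h=0.6250): -0.006396
T(1,1) = -0.000105 + (-0.000105 − 1.528995)/3 = -0.509805
T(2,1) = -0.006396 + (-0.006396 − (-0.000105))/3 = -0.008493
T(2,2) = -0.008493 + (-0.008493 − (-0.509805))/15 = 0.024928

0.0249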